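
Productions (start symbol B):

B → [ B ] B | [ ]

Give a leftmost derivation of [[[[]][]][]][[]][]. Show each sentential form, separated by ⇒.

B ⇒ [B]B   [B → [ B ] B]
[B]B ⇒ [[B]B]B   [B → [ B ] B]
[[B]B]B ⇒ [[[B]B]B]B   [B → [ B ] B]
[[[B]B]B]B ⇒ [[[[]]B]B]B   [B → [ ]]
[[[[]]B]B]B ⇒ [[[[]][]]B]B   [B → [ ]]
[[[[]][]]B]B ⇒ [[[[]][]][]]B   [B → [ ]]
[[[[]][]][]]B ⇒ [[[[]][]][]][B]B   [B → [ B ] B]
[[[[]][]][]][B]B ⇒ [[[[]][]][]][[]]B   [B → [ ]]
[[[[]][]][]][[]]B ⇒ [[[[]][]][]][[]][]   [B → [ ]]

B ⇒ [B]B ⇒ [[B]B]B ⇒ [[[B]B]B]B ⇒ [[[[]]B]B]B ⇒ [[[[]][]]B]B ⇒ [[[[]][]][]]B ⇒ [[[[]][]][]][B]B ⇒ [[[[]][]][]][[]]B ⇒ [[[[]][]][]][[]][]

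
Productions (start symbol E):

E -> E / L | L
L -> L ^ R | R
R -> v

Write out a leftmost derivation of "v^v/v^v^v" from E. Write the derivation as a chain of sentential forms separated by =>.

E => E/L   [E -> E / L]
E/L => L/L   [E -> L]
L/L => L^R/L   [L -> L ^ R]
L^R/L => R^R/L   [L -> R]
R^R/L => v^R/L   [R -> v]
v^R/L => v^v/L   [R -> v]
v^v/L => v^v/L^R   [L -> L ^ R]
v^v/L^R => v^v/L^R^R   [L -> L ^ R]
v^v/L^R^R => v^v/R^R^R   [L -> R]
v^v/R^R^R => v^v/v^R^R   [R -> v]
v^v/v^R^R => v^v/v^v^R   [R -> v]
v^v/v^v^R => v^v/v^v^v   [R -> v]

E => E/L => L/L => L^R/L => R^R/L => v^R/L => v^v/L => v^v/L^R => v^v/L^R^R => v^v/R^R^R => v^v/v^R^R => v^v/v^v^R => v^v/v^v^v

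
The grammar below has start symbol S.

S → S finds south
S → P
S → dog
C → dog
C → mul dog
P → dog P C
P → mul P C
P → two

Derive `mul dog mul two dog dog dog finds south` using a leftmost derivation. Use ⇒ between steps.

S ⇒ S finds south   [S → S finds south]
S finds south ⇒ P finds south   [S → P]
P finds south ⇒ mul P C finds south   [P → mul P C]
mul P C finds south ⇒ mul dog P C C finds south   [P → dog P C]
mul dog P C C finds south ⇒ mul dog mul P C C C finds south   [P → mul P C]
mul dog mul P C C C finds south ⇒ mul dog mul two C C C finds south   [P → two]
mul dog mul two C C C finds south ⇒ mul dog mul two dog C C finds south   [C → dog]
mul dog mul two dog C C finds south ⇒ mul dog mul two dog dog C finds south   [C → dog]
mul dog mul two dog dog C finds south ⇒ mul dog mul two dog dog dog finds south   [C → dog]

S ⇒ S finds south ⇒ P finds south ⇒ mul P C finds south ⇒ mul dog P C C finds south ⇒ mul dog mul P C C C finds south ⇒ mul dog mul two C C C finds south ⇒ mul dog mul two dog C C finds south ⇒ mul dog mul two dog dog C finds south ⇒ mul dog mul two dog dog dog finds south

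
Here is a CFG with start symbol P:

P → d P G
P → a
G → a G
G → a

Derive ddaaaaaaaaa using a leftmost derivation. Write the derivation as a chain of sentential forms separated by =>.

P => dPG => ddPGG => ddaGG => ddaaGG => ddaaaGG => ddaaaaGG => ddaaaaaGG => ddaaaaaaGG => ddaaaaaaaGG => ddaaaaaaaaG => ddaaaaaaaaa

P => dPG   [P → d P G]
dPG => ddPGG   [P → d P G]
ddPGG => ddaGG   [P → a]
ddaGG => ddaaGG   [G → a G]
ddaaGG => ddaaaGG   [G → a G]
ddaaaGG => ddaaaaGG   [G → a G]
ddaaaaGG => ddaaaaaGG   [G → a G]
ddaaaaaGG => ddaaaaaaGG   [G → a G]
ddaaaaaaGG => ddaaaaaaaGG   [G → a G]
ddaaaaaaaGG => ddaaaaaaaaG   [G → a]
ddaaaaaaaaG => ddaaaaaaaaa   [G → a]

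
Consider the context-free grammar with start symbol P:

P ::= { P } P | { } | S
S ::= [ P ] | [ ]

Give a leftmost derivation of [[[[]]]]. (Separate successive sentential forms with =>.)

P=>S=>[P]=>[S]=>[[P]]=>[[S]]=>[[[P]]]=>[[[S]]]=>[[[[]]]]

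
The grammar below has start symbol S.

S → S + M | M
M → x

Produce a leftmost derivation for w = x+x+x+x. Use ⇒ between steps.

S ⇒ S+M ⇒ S+M+M ⇒ S+M+M+M ⇒ M+M+M+M ⇒ x+M+M+M ⇒ x+x+M+M ⇒ x+x+x+M ⇒ x+x+x+x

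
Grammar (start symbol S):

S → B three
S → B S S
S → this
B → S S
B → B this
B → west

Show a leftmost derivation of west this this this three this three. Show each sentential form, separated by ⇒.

S ⇒ B three   [S → B three]
B three ⇒ S S three   [B → S S]
S S three ⇒ B three S three   [S → B three]
B three S three ⇒ S S three S three   [B → S S]
S S three S three ⇒ B S S S three S three   [S → B S S]
B S S S three S three ⇒ west S S S three S three   [B → west]
west S S S three S three ⇒ west this S S three S three   [S → this]
west this S S three S three ⇒ west this this S three S three   [S → this]
west this this S three S three ⇒ west this this this three S three   [S → this]
west this this this three S three ⇒ west this this this three this three   [S → this]

S ⇒ B three ⇒ S S three ⇒ B three S three ⇒ S S three S three ⇒ B S S S three S three ⇒ west S S S three S three ⇒ west this S S three S three ⇒ west this this S three S three ⇒ west this this this three S three ⇒ west this this this three this three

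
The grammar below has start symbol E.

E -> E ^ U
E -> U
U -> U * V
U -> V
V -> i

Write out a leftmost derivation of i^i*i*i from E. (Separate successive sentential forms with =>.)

E => E^U => U^U => V^U => i^U => i^U*V => i^U*V*V => i^V*V*V => i^i*V*V => i^i*i*V => i^i*i*i

E => E^U   [E -> E ^ U]
E^U => U^U   [E -> U]
U^U => V^U   [U -> V]
V^U => i^U   [V -> i]
i^U => i^U*V   [U -> U * V]
i^U*V => i^U*V*V   [U -> U * V]
i^U*V*V => i^V*V*V   [U -> V]
i^V*V*V => i^i*V*V   [V -> i]
i^i*V*V => i^i*i*V   [V -> i]
i^i*i*V => i^i*i*i   [V -> i]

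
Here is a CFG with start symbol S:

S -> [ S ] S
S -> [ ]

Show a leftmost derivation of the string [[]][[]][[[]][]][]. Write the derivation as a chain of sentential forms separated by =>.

S => [S]S => [[]]S => [[]][S]S => [[]][[]]S => [[]][[]][S]S => [[]][[]][[S]S]S => [[]][[]][[[]]S]S => [[]][[]][[[]][]]S => [[]][[]][[[]][]][]

S => [S]S   [S -> [ S ] S]
[S]S => [[]]S   [S -> [ ]]
[[]]S => [[]][S]S   [S -> [ S ] S]
[[]][S]S => [[]][[]]S   [S -> [ ]]
[[]][[]]S => [[]][[]][S]S   [S -> [ S ] S]
[[]][[]][S]S => [[]][[]][[S]S]S   [S -> [ S ] S]
[[]][[]][[S]S]S => [[]][[]][[[]]S]S   [S -> [ ]]
[[]][[]][[[]]S]S => [[]][[]][[[]][]]S   [S -> [ ]]
[[]][[]][[[]][]]S => [[]][[]][[[]][]][]   [S -> [ ]]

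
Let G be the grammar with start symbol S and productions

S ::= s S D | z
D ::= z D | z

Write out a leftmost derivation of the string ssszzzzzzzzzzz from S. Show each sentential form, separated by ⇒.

S ⇒ sSD   [S ::= s S D]
sSD ⇒ ssSDD   [S ::= s S D]
ssSDD ⇒ sssSDDD   [S ::= s S D]
sssSDDD ⇒ ssszDDD   [S ::= z]
ssszDDD ⇒ ssszzDDD   [D ::= z D]
ssszzDDD ⇒ ssszzzDDD   [D ::= z D]
ssszzzDDD ⇒ ssszzzzDDD   [D ::= z D]
ssszzzzDDD ⇒ ssszzzzzDDD   [D ::= z D]
ssszzzzzDDD ⇒ ssszzzzzzDDD   [D ::= z D]
ssszzzzzzDDD ⇒ ssszzzzzzzDDD   [D ::= z D]
ssszzzzzzzDDD ⇒ ssszzzzzzzzDD   [D ::= z]
ssszzzzzzzzDD ⇒ ssszzzzzzzzzDD   [D ::= z D]
ssszzzzzzzzzDD ⇒ ssszzzzzzzzzzD   [D ::= z]
ssszzzzzzzzzzD ⇒ ssszzzzzzzzzzz   [D ::= z]

S ⇒ sSD ⇒ ssSDD ⇒ sssSDDD ⇒ ssszDDD ⇒ ssszzDDD ⇒ ssszzzDDD ⇒ ssszzzzDDD ⇒ ssszzzzzDDD ⇒ ssszzzzzzDDD ⇒ ssszzzzzzzDDD ⇒ ssszzzzzzzzDD ⇒ ssszzzzzzzzzDD ⇒ ssszzzzzzzzzzD ⇒ ssszzzzzzzzzzz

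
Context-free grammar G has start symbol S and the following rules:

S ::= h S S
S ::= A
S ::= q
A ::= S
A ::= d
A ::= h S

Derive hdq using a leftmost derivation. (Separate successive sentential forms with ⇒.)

S⇒hSS⇒hAS⇒hdS⇒hdq

S ⇒ hSS   [S ::= h S S]
hSS ⇒ hAS   [S ::= A]
hAS ⇒ hdS   [A ::= d]
hdS ⇒ hdq   [S ::= q]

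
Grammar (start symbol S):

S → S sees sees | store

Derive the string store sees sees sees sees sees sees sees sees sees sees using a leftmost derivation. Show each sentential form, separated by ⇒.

S ⇒ S sees sees ⇒ S sees sees sees sees ⇒ S sees sees sees sees sees sees ⇒ S sees sees sees sees sees sees sees sees ⇒ S sees sees sees sees sees sees sees sees sees sees ⇒ store sees sees sees sees sees sees sees sees sees sees

S ⇒ S sees sees   [S → S sees sees]
S sees sees ⇒ S sees sees sees sees   [S → S sees sees]
S sees sees sees sees ⇒ S sees sees sees sees sees sees   [S → S sees sees]
S sees sees sees sees sees sees ⇒ S sees sees sees sees sees sees sees sees   [S → S sees sees]
S sees sees sees sees sees sees sees sees ⇒ S sees sees sees sees sees sees sees sees sees sees   [S → S sees sees]
S sees sees sees sees sees sees sees sees sees sees ⇒ store sees sees sees sees sees sees sees sees sees sees   [S → store]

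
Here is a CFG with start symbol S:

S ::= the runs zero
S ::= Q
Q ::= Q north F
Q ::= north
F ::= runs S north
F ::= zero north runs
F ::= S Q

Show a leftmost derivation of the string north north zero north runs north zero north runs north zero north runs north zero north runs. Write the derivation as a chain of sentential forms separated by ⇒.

S ⇒ Q   [S ::= Q]
Q ⇒ Q north F   [Q ::= Q north F]
Q north F ⇒ Q north F north F   [Q ::= Q north F]
Q north F north F ⇒ Q north F north F north F   [Q ::= Q north F]
Q north F north F north F ⇒ Q north F north F north F north F   [Q ::= Q north F]
Q north F north F north F north F ⇒ north north F north F north F north F   [Q ::= north]
north north F north F north F north F ⇒ north north zero north runs north F north F north F   [F ::= zero north runs]
north north zero north runs north F north F north F ⇒ north north zero north runs north zero north runs north F north F   [F ::= zero north runs]
north north zero north runs north zero north runs north F north F ⇒ north north zero north runs north zero north runs north zero north runs north F   [F ::= zero north runs]
north north zero north runs north zero north runs north zero north runs north F ⇒ north north zero north runs north zero north runs north zero north runs north zero north runs   [F ::= zero north runs]

S ⇒ Q ⇒ Q north F ⇒ Q north F north F ⇒ Q north F north F north F ⇒ Q north F north F north F north F ⇒ north north F north F north F north F ⇒ north north zero north runs north F north F north F ⇒ north north zero north runs north zero north runs north F north F ⇒ north north zero north runs north zero north runs north zero north runs north F ⇒ north north zero north runs north zero north runs north zero north runs north zero north runs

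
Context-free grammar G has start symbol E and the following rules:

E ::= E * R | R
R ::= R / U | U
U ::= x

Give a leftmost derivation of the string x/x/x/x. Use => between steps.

E => R => R/U => R/U/U => R/U/U/U => U/U/U/U => x/U/U/U => x/x/U/U => x/x/x/U => x/x/x/x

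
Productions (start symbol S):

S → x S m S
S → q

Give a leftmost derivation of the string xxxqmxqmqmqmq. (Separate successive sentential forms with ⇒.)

S ⇒ xSmS   [S → x S m S]
xSmS ⇒ xxSmSmS   [S → x S m S]
xxSmSmS ⇒ xxxSmSmSmS   [S → x S m S]
xxxSmSmSmS ⇒ xxxqmSmSmS   [S → q]
xxxqmSmSmS ⇒ xxxqmxSmSmSmS   [S → x S m S]
xxxqmxSmSmSmS ⇒ xxxqmxqmSmSmS   [S → q]
xxxqmxqmSmSmS ⇒ xxxqmxqmqmSmS   [S → q]
xxxqmxqmqmSmS ⇒ xxxqmxqmqmqmS   [S → q]
xxxqmxqmqmqmS ⇒ xxxqmxqmqmqmq   [S → q]

S⇒xSmS⇒xxSmSmS⇒xxxSmSmSmS⇒xxxqmSmSmS⇒xxxqmxSmSmSmS⇒xxxqmxqmSmSmS⇒xxxqmxqmqmSmS⇒xxxqmxqmqmqmS⇒xxxqmxqmqmqmq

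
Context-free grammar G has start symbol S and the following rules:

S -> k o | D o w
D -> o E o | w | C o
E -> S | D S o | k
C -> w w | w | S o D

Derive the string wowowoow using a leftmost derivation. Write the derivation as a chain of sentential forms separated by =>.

S => Dow => Coow => SoDoow => DowoDoow => wowoDoow => wowowoow

S => Dow   [S -> D o w]
Dow => Coow   [D -> C o]
Coow => SoDoow   [C -> S o D]
SoDoow => DowoDoow   [S -> D o w]
DowoDoow => wowoDoow   [D -> w]
wowoDoow => wowowoow   [D -> w]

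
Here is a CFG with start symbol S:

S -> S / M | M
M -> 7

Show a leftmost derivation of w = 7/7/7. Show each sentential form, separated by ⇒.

S ⇒ S/M ⇒ S/M/M ⇒ M/M/M ⇒ 7/M/M ⇒ 7/7/M ⇒ 7/7/7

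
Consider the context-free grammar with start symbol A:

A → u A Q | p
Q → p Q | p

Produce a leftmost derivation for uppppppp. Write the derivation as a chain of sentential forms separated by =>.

A => uAQ   [A → u A Q]
uAQ => upQ   [A → p]
upQ => uppQ   [Q → p Q]
uppQ => upppQ   [Q → p Q]
upppQ => uppppQ   [Q → p Q]
uppppQ => upppppQ   [Q → p Q]
upppppQ => uppppppQ   [Q → p Q]
uppppppQ => uppppppp   [Q → p]

A=>uAQ=>upQ=>uppQ=>upppQ=>uppppQ=>upppppQ=>uppppppQ=>uppppppp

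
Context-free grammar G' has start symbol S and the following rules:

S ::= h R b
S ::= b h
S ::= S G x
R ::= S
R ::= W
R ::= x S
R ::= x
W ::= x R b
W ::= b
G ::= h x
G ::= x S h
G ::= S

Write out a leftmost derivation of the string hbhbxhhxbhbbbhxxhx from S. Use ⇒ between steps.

S ⇒ SGx ⇒ hRbGx ⇒ hSbGx ⇒ hbhbGx ⇒ hbhbxShx ⇒ hbhbxSGxhx ⇒ hbhbxhRbGxhx ⇒ hbhbxhSbGxhx ⇒ hbhbxhhRbbGxhx ⇒ hbhbxhhWbbGxhx ⇒ hbhbxhhxRbbbGxhx ⇒ hbhbxhhxSbbbGxhx ⇒ hbhbxhhxbhbbbGxhx ⇒ hbhbxhhxbhbbbhxxhx

S ⇒ SGx   [S ::= S G x]
SGx ⇒ hRbGx   [S ::= h R b]
hRbGx ⇒ hSbGx   [R ::= S]
hSbGx ⇒ hbhbGx   [S ::= b h]
hbhbGx ⇒ hbhbxShx   [G ::= x S h]
hbhbxShx ⇒ hbhbxSGxhx   [S ::= S G x]
hbhbxSGxhx ⇒ hbhbxhRbGxhx   [S ::= h R b]
hbhbxhRbGxhx ⇒ hbhbxhSbGxhx   [R ::= S]
hbhbxhSbGxhx ⇒ hbhbxhhRbbGxhx   [S ::= h R b]
hbhbxhhRbbGxhx ⇒ hbhbxhhWbbGxhx   [R ::= W]
hbhbxhhWbbGxhx ⇒ hbhbxhhxRbbbGxhx   [W ::= x R b]
hbhbxhhxRbbbGxhx ⇒ hbhbxhhxSbbbGxhx   [R ::= S]
hbhbxhhxSbbbGxhx ⇒ hbhbxhhxbhbbbGxhx   [S ::= b h]
hbhbxhhxbhbbbGxhx ⇒ hbhbxhhxbhbbbhxxhx   [G ::= h x]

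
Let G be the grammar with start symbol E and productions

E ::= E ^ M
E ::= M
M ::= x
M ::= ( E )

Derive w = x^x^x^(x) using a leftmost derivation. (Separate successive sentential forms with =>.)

E => E^M   [E ::= E ^ M]
E^M => E^M^M   [E ::= E ^ M]
E^M^M => E^M^M^M   [E ::= E ^ M]
E^M^M^M => M^M^M^M   [E ::= M]
M^M^M^M => x^M^M^M   [M ::= x]
x^M^M^M => x^x^M^M   [M ::= x]
x^x^M^M => x^x^x^M   [M ::= x]
x^x^x^M => x^x^x^(E)   [M ::= ( E )]
x^x^x^(E) => x^x^x^(M)   [E ::= M]
x^x^x^(M) => x^x^x^(x)   [M ::= x]

E=>E^M=>E^M^M=>E^M^M^M=>M^M^M^M=>x^M^M^M=>x^x^M^M=>x^x^x^M=>x^x^x^(E)=>x^x^x^(M)=>x^x^x^(x)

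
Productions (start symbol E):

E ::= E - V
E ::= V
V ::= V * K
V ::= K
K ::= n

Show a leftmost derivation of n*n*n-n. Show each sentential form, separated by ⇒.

E ⇒ E-V ⇒ V-V ⇒ V*K-V ⇒ V*K*K-V ⇒ K*K*K-V ⇒ n*K*K-V ⇒ n*n*K-V ⇒ n*n*n-V ⇒ n*n*n-K ⇒ n*n*n-n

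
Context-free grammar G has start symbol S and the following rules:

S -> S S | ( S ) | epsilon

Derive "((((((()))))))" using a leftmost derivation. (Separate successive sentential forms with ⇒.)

S ⇒ (S)   [S -> ( S )]
(S) ⇒ ((S))   [S -> ( S )]
((S)) ⇒ (((S)))   [S -> ( S )]
(((S))) ⇒ (((SS)))   [S -> S S]
(((SS))) ⇒ ((((S)S)))   [S -> ( S )]
((((S)S))) ⇒ (((((S))S)))   [S -> ( S )]
(((((S))S))) ⇒ ((((((S)))S)))   [S -> ( S )]
((((((S)))S))) ⇒ (((((((S))))S)))   [S -> ( S )]
(((((((S))))S))) ⇒ ((((((())))S)))   [S -> epsilon]
((((((())))S))) ⇒ ((((((()))))))   [S -> epsilon]

S ⇒ (S) ⇒ ((S)) ⇒ (((S))) ⇒ (((SS))) ⇒ ((((S)S))) ⇒ (((((S))S))) ⇒ ((((((S)))S))) ⇒ (((((((S))))S))) ⇒ ((((((())))S))) ⇒ ((((((()))))))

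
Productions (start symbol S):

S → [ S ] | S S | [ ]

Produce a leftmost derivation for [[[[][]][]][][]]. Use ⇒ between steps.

S ⇒ [S]   [S → [ S ]]
[S] ⇒ [SS]   [S → S S]
[SS] ⇒ [SSS]   [S → S S]
[SSS] ⇒ [[S]SS]   [S → [ S ]]
[[S]SS] ⇒ [[SS]SS]   [S → S S]
[[SS]SS] ⇒ [[[S]S]SS]   [S → [ S ]]
[[[S]S]SS] ⇒ [[[SS]S]SS]   [S → S S]
[[[SS]S]SS] ⇒ [[[[]S]S]SS]   [S → [ ]]
[[[[]S]S]SS] ⇒ [[[[][]]S]SS]   [S → [ ]]
[[[[][]]S]SS] ⇒ [[[[][]][]]SS]   [S → [ ]]
[[[[][]][]]SS] ⇒ [[[[][]][]][]S]   [S → [ ]]
[[[[][]][]][]S] ⇒ [[[[][]][]][][]]   [S → [ ]]

S ⇒ [S] ⇒ [SS] ⇒ [SSS] ⇒ [[S]SS] ⇒ [[SS]SS] ⇒ [[[S]S]SS] ⇒ [[[SS]S]SS] ⇒ [[[[]S]S]SS] ⇒ [[[[][]]S]SS] ⇒ [[[[][]][]]SS] ⇒ [[[[][]][]][]S] ⇒ [[[[][]][]][][]]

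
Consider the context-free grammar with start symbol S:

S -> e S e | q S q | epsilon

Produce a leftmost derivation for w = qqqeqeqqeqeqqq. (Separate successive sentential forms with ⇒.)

S⇒qSq⇒qqSqq⇒qqqSqqq⇒qqqeSeqqq⇒qqqeqSqeqqq⇒qqqeqeSeqeqqq⇒qqqeqeqSqeqeqqq⇒qqqeqeqqeqeqqq

S ⇒ qSq   [S -> q S q]
qSq ⇒ qqSqq   [S -> q S q]
qqSqq ⇒ qqqSqqq   [S -> q S q]
qqqSqqq ⇒ qqqeSeqqq   [S -> e S e]
qqqeSeqqq ⇒ qqqeqSqeqqq   [S -> q S q]
qqqeqSqeqqq ⇒ qqqeqeSeqeqqq   [S -> e S e]
qqqeqeSeqeqqq ⇒ qqqeqeqSqeqeqqq   [S -> q S q]
qqqeqeqSqeqeqqq ⇒ qqqeqeqqeqeqqq   [S -> epsilon]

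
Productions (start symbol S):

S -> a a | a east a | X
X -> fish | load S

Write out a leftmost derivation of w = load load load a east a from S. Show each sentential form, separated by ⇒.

S ⇒ X   [S -> X]
X ⇒ load S   [X -> load S]
load S ⇒ load X   [S -> X]
load X ⇒ load load S   [X -> load S]
load load S ⇒ load load X   [S -> X]
load load X ⇒ load load load S   [X -> load S]
load load load S ⇒ load load load a east a   [S -> a east a]

S ⇒ X ⇒ load S ⇒ load X ⇒ load load S ⇒ load load X ⇒ load load load S ⇒ load load load a east a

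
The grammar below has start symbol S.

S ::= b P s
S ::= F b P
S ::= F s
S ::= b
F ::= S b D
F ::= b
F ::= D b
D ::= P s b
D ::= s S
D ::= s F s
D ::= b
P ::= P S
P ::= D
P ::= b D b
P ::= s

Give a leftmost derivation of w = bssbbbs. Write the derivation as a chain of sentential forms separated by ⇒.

S⇒FbP⇒SbDbP⇒bPsbDbP⇒bssbDbP⇒bssbbbP⇒bssbbbs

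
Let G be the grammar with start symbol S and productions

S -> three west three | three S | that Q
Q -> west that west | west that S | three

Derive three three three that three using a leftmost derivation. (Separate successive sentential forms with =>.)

S => three S => three three S => three three three S => three three three that Q => three three three that three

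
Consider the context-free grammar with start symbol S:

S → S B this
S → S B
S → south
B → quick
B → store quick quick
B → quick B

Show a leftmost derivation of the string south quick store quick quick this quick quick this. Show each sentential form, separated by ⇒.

S ⇒ S B this ⇒ S B this B this ⇒ south B this B this ⇒ south quick B this B this ⇒ south quick store quick quick this B this ⇒ south quick store quick quick this quick B this ⇒ south quick store quick quick this quick quick this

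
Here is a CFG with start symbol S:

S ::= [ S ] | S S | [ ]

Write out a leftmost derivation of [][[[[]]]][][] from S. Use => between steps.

S => SS => []S => []SS => []SSS => [][S]SS => [][[S]]SS => [][[[S]]]SS => [][[[[]]]]SS => [][[[[]]]][]S => [][[[[]]]][][]

S => SS   [S ::= S S]
SS => []S   [S ::= [ ]]
[]S => []SS   [S ::= S S]
[]SS => []SSS   [S ::= S S]
[]SSS => [][S]SS   [S ::= [ S ]]
[][S]SS => [][[S]]SS   [S ::= [ S ]]
[][[S]]SS => [][[[S]]]SS   [S ::= [ S ]]
[][[[S]]]SS => [][[[[]]]]SS   [S ::= [ ]]
[][[[[]]]]SS => [][[[[]]]][]S   [S ::= [ ]]
[][[[[]]]][]S => [][[[[]]]][][]   [S ::= [ ]]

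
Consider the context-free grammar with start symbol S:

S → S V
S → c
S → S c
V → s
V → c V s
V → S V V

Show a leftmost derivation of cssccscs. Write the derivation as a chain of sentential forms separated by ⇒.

S ⇒ SV ⇒ ScV ⇒ SVcV ⇒ ScVcV ⇒ SccVcV ⇒ SVccVcV ⇒ SVVccVcV ⇒ cVVccVcV ⇒ csVccVcV ⇒ cssccVcV ⇒ cssccscV ⇒ cssccscs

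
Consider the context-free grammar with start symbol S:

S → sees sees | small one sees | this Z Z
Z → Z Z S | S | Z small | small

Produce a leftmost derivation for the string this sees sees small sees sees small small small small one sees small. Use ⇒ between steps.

S ⇒ this Z Z ⇒ this Z Z S Z ⇒ this Z small Z S Z ⇒ this Z small small Z S Z ⇒ this Z Z S small small Z S Z ⇒ this S Z S small small Z S Z ⇒ this sees sees Z S small small Z S Z ⇒ this sees sees small S small small Z S Z ⇒ this sees sees small sees sees small small Z S Z ⇒ this sees sees small sees sees small small small S Z ⇒ this sees sees small sees sees small small small small one sees Z ⇒ this sees sees small sees sees small small small small one sees small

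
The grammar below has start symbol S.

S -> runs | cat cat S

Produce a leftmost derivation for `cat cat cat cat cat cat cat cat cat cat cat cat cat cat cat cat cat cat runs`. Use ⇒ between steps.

S ⇒ cat cat S ⇒ cat cat cat cat S ⇒ cat cat cat cat cat cat S ⇒ cat cat cat cat cat cat cat cat S ⇒ cat cat cat cat cat cat cat cat cat cat S ⇒ cat cat cat cat cat cat cat cat cat cat cat cat S ⇒ cat cat cat cat cat cat cat cat cat cat cat cat cat cat S ⇒ cat cat cat cat cat cat cat cat cat cat cat cat cat cat cat cat S ⇒ cat cat cat cat cat cat cat cat cat cat cat cat cat cat cat cat cat cat S ⇒ cat cat cat cat cat cat cat cat cat cat cat cat cat cat cat cat cat cat runs

S ⇒ cat cat S   [S -> cat cat S]
cat cat S ⇒ cat cat cat cat S   [S -> cat cat S]
cat cat cat cat S ⇒ cat cat cat cat cat cat S   [S -> cat cat S]
cat cat cat cat cat cat S ⇒ cat cat cat cat cat cat cat cat S   [S -> cat cat S]
cat cat cat cat cat cat cat cat S ⇒ cat cat cat cat cat cat cat cat cat cat S   [S -> cat cat S]
cat cat cat cat cat cat cat cat cat cat S ⇒ cat cat cat cat cat cat cat cat cat cat cat cat S   [S -> cat cat S]
cat cat cat cat cat cat cat cat cat cat cat cat S ⇒ cat cat cat cat cat cat cat cat cat cat cat cat cat cat S   [S -> cat cat S]
cat cat cat cat cat cat cat cat cat cat cat cat cat cat S ⇒ cat cat cat cat cat cat cat cat cat cat cat cat cat cat cat cat S   [S -> cat cat S]
cat cat cat cat cat cat cat cat cat cat cat cat cat cat cat cat S ⇒ cat cat cat cat cat cat cat cat cat cat cat cat cat cat cat cat cat cat S   [S -> cat cat S]
cat cat cat cat cat cat cat cat cat cat cat cat cat cat cat cat cat cat S ⇒ cat cat cat cat cat cat cat cat cat cat cat cat cat cat cat cat cat cat runs   [S -> runs]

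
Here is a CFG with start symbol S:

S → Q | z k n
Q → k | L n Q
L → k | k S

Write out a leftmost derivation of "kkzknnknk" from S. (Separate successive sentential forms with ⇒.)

S ⇒ Q   [S → Q]
Q ⇒ LnQ   [Q → L n Q]
LnQ ⇒ kSnQ   [L → k S]
kSnQ ⇒ kQnQ   [S → Q]
kQnQ ⇒ kLnQnQ   [Q → L n Q]
kLnQnQ ⇒ kkSnQnQ   [L → k S]
kkSnQnQ ⇒ kkzknnQnQ   [S → z k n]
kkzknnQnQ ⇒ kkzknnknQ   [Q → k]
kkzknnknQ ⇒ kkzknnknk   [Q → k]

S ⇒ Q ⇒ LnQ ⇒ kSnQ ⇒ kQnQ ⇒ kLnQnQ ⇒ kkSnQnQ ⇒ kkzknnQnQ ⇒ kkzknnknQ ⇒ kkzknnknk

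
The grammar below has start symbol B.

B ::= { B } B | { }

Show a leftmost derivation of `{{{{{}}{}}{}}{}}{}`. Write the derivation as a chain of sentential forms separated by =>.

B => {B}B   [B ::= { B } B]
{B}B => {{B}B}B   [B ::= { B } B]
{{B}B}B => {{{B}B}B}B   [B ::= { B } B]
{{{B}B}B}B => {{{{B}B}B}B}B   [B ::= { B } B]
{{{{B}B}B}B}B => {{{{{}}B}B}B}B   [B ::= { }]
{{{{{}}B}B}B}B => {{{{{}}{}}B}B}B   [B ::= { }]
{{{{{}}{}}B}B}B => {{{{{}}{}}{}}B}B   [B ::= { }]
{{{{{}}{}}{}}B}B => {{{{{}}{}}{}}{}}B   [B ::= { }]
{{{{{}}{}}{}}{}}B => {{{{{}}{}}{}}{}}{}   [B ::= { }]

B => {B}B => {{B}B}B => {{{B}B}B}B => {{{{B}B}B}B}B => {{{{{}}B}B}B}B => {{{{{}}{}}B}B}B => {{{{{}}{}}{}}B}B => {{{{{}}{}}{}}{}}B => {{{{{}}{}}{}}{}}{}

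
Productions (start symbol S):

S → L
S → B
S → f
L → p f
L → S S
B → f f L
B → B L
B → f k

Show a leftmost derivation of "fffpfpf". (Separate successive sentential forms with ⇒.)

S ⇒ B   [S → B]
B ⇒ BL   [B → B L]
BL ⇒ ffLL   [B → f f L]
ffLL ⇒ ffSSL   [L → S S]
ffSSL ⇒ fffSL   [S → f]
fffSL ⇒ fffLL   [S → L]
fffLL ⇒ fffpfL   [L → p f]
fffpfL ⇒ fffpfpf   [L → p f]

S⇒B⇒BL⇒ffLL⇒ffSSL⇒fffSL⇒fffLL⇒fffpfL⇒fffpfpf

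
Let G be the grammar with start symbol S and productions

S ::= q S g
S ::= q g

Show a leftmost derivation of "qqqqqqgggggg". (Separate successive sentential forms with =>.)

S=>qSg=>qqSgg=>qqqSggg=>qqqqSgggg=>qqqqqSggggg=>qqqqqqgggggg

S => qSg   [S ::= q S g]
qSg => qqSgg   [S ::= q S g]
qqSgg => qqqSggg   [S ::= q S g]
qqqSggg => qqqqSgggg   [S ::= q S g]
qqqqSgggg => qqqqqSggggg   [S ::= q S g]
qqqqqSggggg => qqqqqqgggggg   [S ::= q g]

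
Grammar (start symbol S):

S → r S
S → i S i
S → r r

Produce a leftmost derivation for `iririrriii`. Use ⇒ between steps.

S ⇒ iSi   [S → i S i]
iSi ⇒ irSi   [S → r S]
irSi ⇒ iriSii   [S → i S i]
iriSii ⇒ irirSii   [S → r S]
irirSii ⇒ iririSiii   [S → i S i]
iririSiii ⇒ iririrriii   [S → r r]

S ⇒ iSi ⇒ irSi ⇒ iriSii ⇒ irirSii ⇒ iririSiii ⇒ iririrriii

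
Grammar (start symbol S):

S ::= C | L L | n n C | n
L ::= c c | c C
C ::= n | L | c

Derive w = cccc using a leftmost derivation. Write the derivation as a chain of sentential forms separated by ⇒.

S ⇒ LL ⇒ cCL ⇒ ccL ⇒ cccc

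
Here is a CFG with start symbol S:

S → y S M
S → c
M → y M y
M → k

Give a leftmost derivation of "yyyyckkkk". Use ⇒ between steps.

S ⇒ ySM ⇒ yySMM ⇒ yyySMMM ⇒ yyyySMMMM ⇒ yyyycMMMM ⇒ yyyyckMMM ⇒ yyyyckkMM ⇒ yyyyckkkM ⇒ yyyyckkkk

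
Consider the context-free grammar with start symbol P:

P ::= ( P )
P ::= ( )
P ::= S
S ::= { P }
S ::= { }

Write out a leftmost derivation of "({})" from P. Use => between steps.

P=>(P)=>(S)=>({})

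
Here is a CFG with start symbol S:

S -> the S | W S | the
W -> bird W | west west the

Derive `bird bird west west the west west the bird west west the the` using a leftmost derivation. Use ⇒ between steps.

S ⇒ W S   [S -> W S]
W S ⇒ bird W S   [W -> bird W]
bird W S ⇒ bird bird W S   [W -> bird W]
bird bird W S ⇒ bird bird west west the S   [W -> west west the]
bird bird west west the S ⇒ bird bird west west the W S   [S -> W S]
bird bird west west the W S ⇒ bird bird west west the west west the S   [W -> west west the]
bird bird west west the west west the S ⇒ bird bird west west the west west the W S   [S -> W S]
bird bird west west the west west the W S ⇒ bird bird west west the west west the bird W S   [W -> bird W]
bird bird west west the west west the bird W S ⇒ bird bird west west the west west the bird west west the S   [W -> west west the]
bird bird west west the west west the bird west west the S ⇒ bird bird west west the west west the bird west west the the   [S -> the]

S ⇒ W S ⇒ bird W S ⇒ bird bird W S ⇒ bird bird west west the S ⇒ bird bird west west the W S ⇒ bird bird west west the west west the S ⇒ bird bird west west the west west the W S ⇒ bird bird west west the west west the bird W S ⇒ bird bird west west the west west the bird west west the S ⇒ bird bird west west the west west the bird west west the the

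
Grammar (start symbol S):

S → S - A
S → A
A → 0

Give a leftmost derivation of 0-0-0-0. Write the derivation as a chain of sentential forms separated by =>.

S => S-A => S-A-A => S-A-A-A => A-A-A-A => 0-A-A-A => 0-0-A-A => 0-0-0-A => 0-0-0-0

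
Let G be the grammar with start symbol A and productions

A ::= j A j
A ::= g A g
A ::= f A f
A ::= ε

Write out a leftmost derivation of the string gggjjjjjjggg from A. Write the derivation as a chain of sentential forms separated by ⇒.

A ⇒ gAg ⇒ ggAgg ⇒ gggAggg ⇒ gggjAjggg ⇒ gggjjAjjggg ⇒ gggjjjAjjjggg ⇒ gggjjjjjjggg

A ⇒ gAg   [A ::= g A g]
gAg ⇒ ggAgg   [A ::= g A g]
ggAgg ⇒ gggAggg   [A ::= g A g]
gggAggg ⇒ gggjAjggg   [A ::= j A j]
gggjAjggg ⇒ gggjjAjjggg   [A ::= j A j]
gggjjAjjggg ⇒ gggjjjAjjjggg   [A ::= j A j]
gggjjjAjjjggg ⇒ gggjjjjjjggg   [A ::= ε]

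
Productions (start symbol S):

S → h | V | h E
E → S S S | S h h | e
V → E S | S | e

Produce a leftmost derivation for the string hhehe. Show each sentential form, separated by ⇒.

S ⇒ hE ⇒ hSSS ⇒ hhESS ⇒ hheSS ⇒ hhehS ⇒ hhehV ⇒ hhehe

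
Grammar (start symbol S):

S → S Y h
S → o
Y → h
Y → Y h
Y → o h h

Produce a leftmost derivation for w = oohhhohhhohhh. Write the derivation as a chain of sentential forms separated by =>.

S => SYh => SYhYh => SYhYhYh => oYhYhYh => oohhhYhYh => oohhhohhhYh => oohhhohhhohhh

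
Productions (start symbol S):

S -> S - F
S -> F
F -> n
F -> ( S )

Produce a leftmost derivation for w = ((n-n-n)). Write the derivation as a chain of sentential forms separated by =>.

S=>F=>(S)=>(F)=>((S))=>((S-F))=>((S-F-F))=>((F-F-F))=>((n-F-F))=>((n-n-F))=>((n-n-n))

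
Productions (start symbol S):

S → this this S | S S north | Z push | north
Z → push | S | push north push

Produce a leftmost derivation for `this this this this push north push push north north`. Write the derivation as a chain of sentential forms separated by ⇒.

S ⇒ S S north ⇒ this this S S north ⇒ this this this this S S north ⇒ this this this this Z push S north ⇒ this this this this push north push push S north ⇒ this this this this push north push push north north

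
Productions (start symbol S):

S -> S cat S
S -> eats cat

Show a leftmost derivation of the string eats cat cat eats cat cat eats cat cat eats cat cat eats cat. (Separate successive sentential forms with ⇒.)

S ⇒ S cat S ⇒ S cat S cat S ⇒ S cat S cat S cat S ⇒ S cat S cat S cat S cat S ⇒ eats cat cat S cat S cat S cat S ⇒ eats cat cat eats cat cat S cat S cat S ⇒ eats cat cat eats cat cat eats cat cat S cat S ⇒ eats cat cat eats cat cat eats cat cat eats cat cat S ⇒ eats cat cat eats cat cat eats cat cat eats cat cat eats cat

S ⇒ S cat S   [S -> S cat S]
S cat S ⇒ S cat S cat S   [S -> S cat S]
S cat S cat S ⇒ S cat S cat S cat S   [S -> S cat S]
S cat S cat S cat S ⇒ S cat S cat S cat S cat S   [S -> S cat S]
S cat S cat S cat S cat S ⇒ eats cat cat S cat S cat S cat S   [S -> eats cat]
eats cat cat S cat S cat S cat S ⇒ eats cat cat eats cat cat S cat S cat S   [S -> eats cat]
eats cat cat eats cat cat S cat S cat S ⇒ eats cat cat eats cat cat eats cat cat S cat S   [S -> eats cat]
eats cat cat eats cat cat eats cat cat S cat S ⇒ eats cat cat eats cat cat eats cat cat eats cat cat S   [S -> eats cat]
eats cat cat eats cat cat eats cat cat eats cat cat S ⇒ eats cat cat eats cat cat eats cat cat eats cat cat eats cat   [S -> eats cat]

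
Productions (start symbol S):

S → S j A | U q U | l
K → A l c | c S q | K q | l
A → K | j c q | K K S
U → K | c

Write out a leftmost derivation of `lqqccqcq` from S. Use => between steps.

S => UqU   [S → U q U]
UqU => KqU   [U → K]
KqU => KqqU   [K → K q]
KqqU => lqqU   [K → l]
lqqU => lqqK   [U → K]
lqqK => lqqcSq   [K → c S q]
lqqcSq => lqqcUqUq   [S → U q U]
lqqcUqUq => lqqccqUq   [U → c]
lqqccqUq => lqqccqcq   [U → c]

S=>UqU=>KqU=>KqqU=>lqqU=>lqqK=>lqqcSq=>lqqcUqUq=>lqqccqUq=>lqqccqcq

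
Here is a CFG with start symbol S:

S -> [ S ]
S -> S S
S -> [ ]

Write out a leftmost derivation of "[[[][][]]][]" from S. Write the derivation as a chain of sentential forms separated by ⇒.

S ⇒ SS   [S -> S S]
SS ⇒ [S]S   [S -> [ S ]]
[S]S ⇒ [[S]]S   [S -> [ S ]]
[[S]]S ⇒ [[SS]]S   [S -> S S]
[[SS]]S ⇒ [[SSS]]S   [S -> S S]
[[SSS]]S ⇒ [[[]SS]]S   [S -> [ ]]
[[[]SS]]S ⇒ [[[][]S]]S   [S -> [ ]]
[[[][]S]]S ⇒ [[[][][]]]S   [S -> [ ]]
[[[][][]]]S ⇒ [[[][][]]][]   [S -> [ ]]

S ⇒ SS ⇒ [S]S ⇒ [[S]]S ⇒ [[SS]]S ⇒ [[SSS]]S ⇒ [[[]SS]]S ⇒ [[[][]S]]S ⇒ [[[][][]]]S ⇒ [[[][][]]][]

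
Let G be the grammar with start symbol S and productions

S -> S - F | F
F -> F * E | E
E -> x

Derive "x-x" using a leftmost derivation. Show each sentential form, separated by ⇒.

S⇒S-F⇒F-F⇒E-F⇒x-F⇒x-E⇒x-x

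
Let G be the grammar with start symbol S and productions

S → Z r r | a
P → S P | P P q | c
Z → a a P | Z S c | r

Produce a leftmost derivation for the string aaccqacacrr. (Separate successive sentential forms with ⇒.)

S ⇒ Zrr   [S → Z r r]
Zrr ⇒ ZScrr   [Z → Z S c]
ZScrr ⇒ ZScScrr   [Z → Z S c]
ZScScrr ⇒ aaPScScrr   [Z → a a P]
aaPScScrr ⇒ aaPPqScScrr   [P → P P q]
aaPPqScScrr ⇒ aacPqScScrr   [P → c]
aacPqScScrr ⇒ aaccqScScrr   [P → c]
aaccqScScrr ⇒ aaccqacScrr   [S → a]
aaccqacScrr ⇒ aaccqacacrr   [S → a]

S⇒Zrr⇒ZScrr⇒ZScScrr⇒aaPScScrr⇒aaPPqScScrr⇒aacPqScScrr⇒aaccqScScrr⇒aaccqacScrr⇒aaccqacacrr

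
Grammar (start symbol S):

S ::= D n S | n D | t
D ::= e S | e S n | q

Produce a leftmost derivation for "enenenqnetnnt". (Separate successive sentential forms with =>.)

S=>DnS=>eSnS=>enDnS=>eneSnS=>enenDnS=>eneneSnS=>enenenDnS=>enenenqnS=>enenenqnDnS=>enenenqneSnnS=>enenenqnetnnS=>enenenqnetnnt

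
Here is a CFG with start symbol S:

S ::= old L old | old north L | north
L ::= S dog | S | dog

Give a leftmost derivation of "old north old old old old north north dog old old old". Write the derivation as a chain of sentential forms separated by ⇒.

S ⇒ old north L   [S ::= old north L]
old north L ⇒ old north S   [L ::= S]
old north S ⇒ old north old L old   [S ::= old L old]
old north old L old ⇒ old north old S old   [L ::= S]
old north old S old ⇒ old north old old L old old   [S ::= old L old]
old north old old L old old ⇒ old north old old S old old   [L ::= S]
old north old old S old old ⇒ old north old old old L old old old   [S ::= old L old]
old north old old old L old old old ⇒ old north old old old S dog old old old   [L ::= S dog]
old north old old old S dog old old old ⇒ old north old old old old north L dog old old old   [S ::= old north L]
old north old old old old north L dog old old old ⇒ old north old old old old north S dog old old old   [L ::= S]
old north old old old old north S dog old old old ⇒ old north old old old old north north dog old old old   [S ::= north]

S ⇒ old north L ⇒ old north S ⇒ old north old L old ⇒ old north old S old ⇒ old north old old L old old ⇒ old north old old S old old ⇒ old north old old old L old old old ⇒ old north old old old S dog old old old ⇒ old north old old old old north L dog old old old ⇒ old north old old old old north S dog old old old ⇒ old north old old old old north north dog old old old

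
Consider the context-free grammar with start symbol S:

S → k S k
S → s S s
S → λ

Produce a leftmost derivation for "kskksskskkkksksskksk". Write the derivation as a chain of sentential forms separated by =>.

S => kSk => ksSsk => kskSksk => kskkSkksk => kskksSskksk => kskkssSsskksk => kskksskSksskksk => kskkssksSsksskksk => kskksskskSksksskksk => kskksskskkSkksksskksk => kskksskskkkksksskksk

S => kSk   [S → k S k]
kSk => ksSsk   [S → s S s]
ksSsk => kskSksk   [S → k S k]
kskSksk => kskkSkksk   [S → k S k]
kskkSkksk => kskksSskksk   [S → s S s]
kskksSskksk => kskkssSsskksk   [S → s S s]
kskkssSsskksk => kskksskSksskksk   [S → k S k]
kskksskSksskksk => kskkssksSsksskksk   [S → s S s]
kskkssksSsksskksk => kskksskskSksksskksk   [S → k S k]
kskksskskSksksskksk => kskksskskkSkksksskksk   [S → k S k]
kskksskskkSkksksskksk => kskksskskkkksksskksk   [S → λ]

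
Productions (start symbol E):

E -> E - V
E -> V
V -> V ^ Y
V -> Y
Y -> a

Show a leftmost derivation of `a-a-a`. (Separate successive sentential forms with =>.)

E => E-V => E-V-V => V-V-V => Y-V-V => a-V-V => a-Y-V => a-a-V => a-a-Y => a-a-a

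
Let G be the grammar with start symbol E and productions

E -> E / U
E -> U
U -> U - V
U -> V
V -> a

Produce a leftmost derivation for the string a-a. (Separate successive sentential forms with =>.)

E => U   [E -> U]
U => U-V   [U -> U - V]
U-V => V-V   [U -> V]
V-V => a-V   [V -> a]
a-V => a-a   [V -> a]

E => U => U-V => V-V => a-V => a-a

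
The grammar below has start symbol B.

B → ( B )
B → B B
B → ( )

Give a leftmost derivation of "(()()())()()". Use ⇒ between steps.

B ⇒ BB   [B → B B]
BB ⇒ BBB   [B → B B]
BBB ⇒ (B)BB   [B → ( B )]
(B)BB ⇒ (BB)BB   [B → B B]
(BB)BB ⇒ (BBB)BB   [B → B B]
(BBB)BB ⇒ (()BB)BB   [B → ( )]
(()BB)BB ⇒ (()()B)BB   [B → ( )]
(()()B)BB ⇒ (()()())BB   [B → ( )]
(()()())BB ⇒ (()()())()B   [B → ( )]
(()()())()B ⇒ (()()())()()   [B → ( )]

B ⇒ BB ⇒ BBB ⇒ (B)BB ⇒ (BB)BB ⇒ (BBB)BB ⇒ (()BB)BB ⇒ (()()B)BB ⇒ (()()())BB ⇒ (()()())()B ⇒ (()()())()()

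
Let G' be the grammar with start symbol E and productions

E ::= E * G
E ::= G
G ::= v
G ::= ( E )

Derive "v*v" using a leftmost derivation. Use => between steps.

E=>E*G=>G*G=>v*G=>v*v

E => E*G   [E ::= E * G]
E*G => G*G   [E ::= G]
G*G => v*G   [G ::= v]
v*G => v*v   [G ::= v]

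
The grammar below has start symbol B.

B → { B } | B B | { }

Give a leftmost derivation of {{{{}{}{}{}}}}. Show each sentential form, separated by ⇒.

B ⇒ {B}   [B → { B }]
{B} ⇒ {{B}}   [B → { B }]
{{B}} ⇒ {{{B}}}   [B → { B }]
{{{B}}} ⇒ {{{BB}}}   [B → B B]
{{{BB}}} ⇒ {{{BBB}}}   [B → B B]
{{{BBB}}} ⇒ {{{BBBB}}}   [B → B B]
{{{BBBB}}} ⇒ {{{{}BBB}}}   [B → { }]
{{{{}BBB}}} ⇒ {{{{}{}BB}}}   [B → { }]
{{{{}{}BB}}} ⇒ {{{{}{}{}B}}}   [B → { }]
{{{{}{}{}B}}} ⇒ {{{{}{}{}{}}}}   [B → { }]

B ⇒ {B} ⇒ {{B}} ⇒ {{{B}}} ⇒ {{{BB}}} ⇒ {{{BBB}}} ⇒ {{{BBBB}}} ⇒ {{{{}BBB}}} ⇒ {{{{}{}BB}}} ⇒ {{{{}{}{}B}}} ⇒ {{{{}{}{}{}}}}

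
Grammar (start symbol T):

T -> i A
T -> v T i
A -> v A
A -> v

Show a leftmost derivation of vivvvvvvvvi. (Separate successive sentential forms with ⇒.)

T ⇒ vTi ⇒ viAi ⇒ vivAi ⇒ vivvAi ⇒ vivvvAi ⇒ vivvvvAi ⇒ vivvvvvAi ⇒ vivvvvvvAi ⇒ vivvvvvvvAi ⇒ vivvvvvvvvi

T ⇒ vTi   [T -> v T i]
vTi ⇒ viAi   [T -> i A]
viAi ⇒ vivAi   [A -> v A]
vivAi ⇒ vivvAi   [A -> v A]
vivvAi ⇒ vivvvAi   [A -> v A]
vivvvAi ⇒ vivvvvAi   [A -> v A]
vivvvvAi ⇒ vivvvvvAi   [A -> v A]
vivvvvvAi ⇒ vivvvvvvAi   [A -> v A]
vivvvvvvAi ⇒ vivvvvvvvAi   [A -> v A]
vivvvvvvvAi ⇒ vivvvvvvvvi   [A -> v]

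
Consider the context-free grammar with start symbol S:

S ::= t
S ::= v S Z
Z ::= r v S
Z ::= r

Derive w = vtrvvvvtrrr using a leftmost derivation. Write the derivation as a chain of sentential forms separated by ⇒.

S ⇒ vSZ ⇒ vtZ ⇒ vtrvS ⇒ vtrvvSZ ⇒ vtrvvvSZZ ⇒ vtrvvvvSZZZ ⇒ vtrvvvvtZZZ ⇒ vtrvvvvtrZZ ⇒ vtrvvvvtrrZ ⇒ vtrvvvvtrrr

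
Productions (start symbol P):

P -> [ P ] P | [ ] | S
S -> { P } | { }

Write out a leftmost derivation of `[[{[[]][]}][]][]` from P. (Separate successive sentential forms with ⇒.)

P ⇒ [P]P ⇒ [[P]P]P ⇒ [[S]P]P ⇒ [[{P}]P]P ⇒ [[{[P]P}]P]P ⇒ [[{[[]]P}]P]P ⇒ [[{[[]][]}]P]P ⇒ [[{[[]][]}][]]P ⇒ [[{[[]][]}][]][]

P ⇒ [P]P   [P -> [ P ] P]
[P]P ⇒ [[P]P]P   [P -> [ P ] P]
[[P]P]P ⇒ [[S]P]P   [P -> S]
[[S]P]P ⇒ [[{P}]P]P   [S -> { P }]
[[{P}]P]P ⇒ [[{[P]P}]P]P   [P -> [ P ] P]
[[{[P]P}]P]P ⇒ [[{[[]]P}]P]P   [P -> [ ]]
[[{[[]]P}]P]P ⇒ [[{[[]][]}]P]P   [P -> [ ]]
[[{[[]][]}]P]P ⇒ [[{[[]][]}][]]P   [P -> [ ]]
[[{[[]][]}][]]P ⇒ [[{[[]][]}][]][]   [P -> [ ]]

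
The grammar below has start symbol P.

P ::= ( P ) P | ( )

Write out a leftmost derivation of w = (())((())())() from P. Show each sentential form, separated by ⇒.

P⇒(P)P⇒(())P⇒(())(P)P⇒(())((P)P)P⇒(())((())P)P⇒(())((())())P⇒(())((())())()

P ⇒ (P)P   [P ::= ( P ) P]
(P)P ⇒ (())P   [P ::= ( )]
(())P ⇒ (())(P)P   [P ::= ( P ) P]
(())(P)P ⇒ (())((P)P)P   [P ::= ( P ) P]
(())((P)P)P ⇒ (())((())P)P   [P ::= ( )]
(())((())P)P ⇒ (())((())())P   [P ::= ( )]
(())((())())P ⇒ (())((())())()   [P ::= ( )]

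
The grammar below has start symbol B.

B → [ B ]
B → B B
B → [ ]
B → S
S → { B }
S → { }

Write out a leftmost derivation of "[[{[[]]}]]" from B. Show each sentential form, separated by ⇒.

B⇒[B]⇒[[B]]⇒[[S]]⇒[[{B}]]⇒[[{[B]}]]⇒[[{[[]]}]]

B ⇒ [B]   [B → [ B ]]
[B] ⇒ [[B]]   [B → [ B ]]
[[B]] ⇒ [[S]]   [B → S]
[[S]] ⇒ [[{B}]]   [S → { B }]
[[{B}]] ⇒ [[{[B]}]]   [B → [ B ]]
[[{[B]}]] ⇒ [[{[[]]}]]   [B → [ ]]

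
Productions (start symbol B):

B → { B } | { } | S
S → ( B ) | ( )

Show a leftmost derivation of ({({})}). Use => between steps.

B=>S=>(B)=>({B})=>({S})=>({(B)})=>({({})})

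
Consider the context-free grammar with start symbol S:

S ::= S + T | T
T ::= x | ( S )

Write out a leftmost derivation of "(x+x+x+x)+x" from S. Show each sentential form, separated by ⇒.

S ⇒ S+T ⇒ T+T ⇒ (S)+T ⇒ (S+T)+T ⇒ (S+T+T)+T ⇒ (S+T+T+T)+T ⇒ (T+T+T+T)+T ⇒ (x+T+T+T)+T ⇒ (x+x+T+T)+T ⇒ (x+x+x+T)+T ⇒ (x+x+x+x)+T ⇒ (x+x+x+x)+x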